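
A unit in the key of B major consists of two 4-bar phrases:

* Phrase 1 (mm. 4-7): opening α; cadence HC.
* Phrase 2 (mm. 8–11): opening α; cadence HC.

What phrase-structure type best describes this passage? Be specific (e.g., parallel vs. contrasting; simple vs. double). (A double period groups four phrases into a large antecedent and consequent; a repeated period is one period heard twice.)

repeated phrase

Both phrases have the same opening (α) and the same cadence (half cadence): the second is a restatement, not a consequent, so this is a repeated phrase rather than a period.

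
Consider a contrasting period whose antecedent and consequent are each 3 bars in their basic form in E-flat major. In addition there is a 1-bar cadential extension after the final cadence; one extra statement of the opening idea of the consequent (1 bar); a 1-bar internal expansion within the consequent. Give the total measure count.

9 measures

Basic contrasting period: 3 + 3 = 6 bars.
6 (basic form) + 1 (cadential extension) + 1 (extra statement) + 1 (internal expansion) = 9.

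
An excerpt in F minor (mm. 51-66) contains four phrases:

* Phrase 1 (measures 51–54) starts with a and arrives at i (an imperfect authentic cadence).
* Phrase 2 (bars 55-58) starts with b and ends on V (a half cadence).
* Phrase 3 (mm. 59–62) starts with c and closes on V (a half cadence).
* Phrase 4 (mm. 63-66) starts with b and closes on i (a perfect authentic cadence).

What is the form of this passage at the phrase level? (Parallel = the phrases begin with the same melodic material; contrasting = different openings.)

contrasting double period

Four phrases in two halves: the first half (mm. 51–58) ends with a half cadence, the second (mm. 59–66) with a perfect authentic cadence — a large antecedent–consequent pair, i.e. a double period.
Phrase 3 begins with different material from phrase 1, making it contrasting.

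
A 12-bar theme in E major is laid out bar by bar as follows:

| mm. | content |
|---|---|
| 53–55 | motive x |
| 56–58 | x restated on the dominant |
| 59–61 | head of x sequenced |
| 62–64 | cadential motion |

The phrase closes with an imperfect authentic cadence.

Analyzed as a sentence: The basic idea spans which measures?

measures 53–55

The presentation of a sentence is the basic idea (measures 53–55) plus its repetition (mm. 56–58); the basic idea is therefore measures 53–55.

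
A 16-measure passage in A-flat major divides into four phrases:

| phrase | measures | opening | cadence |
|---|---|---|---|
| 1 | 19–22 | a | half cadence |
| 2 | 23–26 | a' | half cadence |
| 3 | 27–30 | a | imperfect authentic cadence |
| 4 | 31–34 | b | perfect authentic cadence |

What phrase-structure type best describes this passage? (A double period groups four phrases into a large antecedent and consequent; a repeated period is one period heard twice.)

parallel double period

Four phrases in two halves: the first half (bars 19-26) ends with a half cadence, the second (mm. 27–34) with a perfect authentic cadence — a large antecedent–consequent pair, i.e. a double period.
Phrase 3 begins with the same material as phrase 1, making it parallel.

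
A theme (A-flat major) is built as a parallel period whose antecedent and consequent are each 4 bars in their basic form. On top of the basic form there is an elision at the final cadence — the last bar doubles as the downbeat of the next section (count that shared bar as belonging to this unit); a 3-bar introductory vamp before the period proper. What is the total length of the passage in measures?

11 measures

Basic parallel period: 4 + 4 = 8 bars.
8 (basic form) + 3 (introduction) = 11.
The elision shares a bar with the next section but does not change this unit's count.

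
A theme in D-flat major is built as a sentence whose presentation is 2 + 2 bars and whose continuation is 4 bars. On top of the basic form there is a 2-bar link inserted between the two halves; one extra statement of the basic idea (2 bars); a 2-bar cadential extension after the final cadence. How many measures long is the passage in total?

Basic sentence: 2 + 2 + 4 = 8 bars.
8 (basic form) + 2 (link) + 2 (extra statement) + 2 (cadential extension) = 14.

14 measures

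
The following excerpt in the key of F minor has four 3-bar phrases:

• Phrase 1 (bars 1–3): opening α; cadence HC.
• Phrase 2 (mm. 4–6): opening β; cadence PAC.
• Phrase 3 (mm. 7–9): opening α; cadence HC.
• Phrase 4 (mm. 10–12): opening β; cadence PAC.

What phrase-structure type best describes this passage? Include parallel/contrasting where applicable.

The cadence pattern HC–PAC–HC–PAC is weak–strong twice, and phrases 3–4 restate phrases 1–2: a period heard twice, not a double period (which would end weakly at phrase 2).

repeated period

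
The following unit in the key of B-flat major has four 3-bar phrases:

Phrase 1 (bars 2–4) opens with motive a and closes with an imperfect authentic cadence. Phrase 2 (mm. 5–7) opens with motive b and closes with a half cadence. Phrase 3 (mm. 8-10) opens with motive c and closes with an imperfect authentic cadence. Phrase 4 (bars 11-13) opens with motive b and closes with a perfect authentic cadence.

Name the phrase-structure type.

contrasting double period

Four phrases in two halves: the first half (mm. 2-7) ends with a half cadence, the second (measures 8-13) with a perfect authentic cadence — a large antecedent–consequent pair, i.e. a double period.
Phrase 3 begins with different material from phrase 1, making it contrasting.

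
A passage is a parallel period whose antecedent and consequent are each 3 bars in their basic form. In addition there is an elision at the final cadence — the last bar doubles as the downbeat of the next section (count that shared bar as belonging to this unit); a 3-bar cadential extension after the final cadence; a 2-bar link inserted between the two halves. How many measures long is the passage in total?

Basic parallel period: 3 + 3 = 6 bars.
6 (basic form) + 3 (cadential extension) + 2 (link) = 11.
The elision shares a bar with the next section but does not change this unit's count.

11 measures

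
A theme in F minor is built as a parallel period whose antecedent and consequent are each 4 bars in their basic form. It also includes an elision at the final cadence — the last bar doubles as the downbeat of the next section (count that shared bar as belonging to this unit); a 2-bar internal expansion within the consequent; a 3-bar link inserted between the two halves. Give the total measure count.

13 measures

Basic parallel period: 4 + 4 = 8 bars.
8 (basic form) + 2 (internal expansion) + 3 (link) = 13.
The elision shares a bar with the next section but does not change this unit's count.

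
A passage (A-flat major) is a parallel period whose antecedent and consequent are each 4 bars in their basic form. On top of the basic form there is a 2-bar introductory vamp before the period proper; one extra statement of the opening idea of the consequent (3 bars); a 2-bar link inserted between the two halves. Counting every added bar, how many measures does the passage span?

Basic parallel period: 4 + 4 = 8 bars.
8 (basic form) + 2 (introduction) + 3 (extra statement) + 2 (link) = 15.

15 measures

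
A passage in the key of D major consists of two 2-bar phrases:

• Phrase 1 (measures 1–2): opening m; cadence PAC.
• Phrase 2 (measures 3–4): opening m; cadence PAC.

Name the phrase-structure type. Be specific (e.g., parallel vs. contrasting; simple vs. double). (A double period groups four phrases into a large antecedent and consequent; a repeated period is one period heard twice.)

Both phrases have the same opening (m) and the same cadence (perfect authentic cadence): the second is a restatement, not a consequent, so this is a repeated phrase rather than a period.

repeated phrase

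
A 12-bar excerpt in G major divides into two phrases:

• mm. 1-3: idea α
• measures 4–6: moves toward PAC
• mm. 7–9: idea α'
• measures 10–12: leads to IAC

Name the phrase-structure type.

The second phrase closes with an imperfect authentic cadence, which is not stronger than the first phrase's perfect authentic cadence; without a weak→strong cadential pair there is no antecedent–consequent relationship, so this is a phrase group rather than a period.

phrase group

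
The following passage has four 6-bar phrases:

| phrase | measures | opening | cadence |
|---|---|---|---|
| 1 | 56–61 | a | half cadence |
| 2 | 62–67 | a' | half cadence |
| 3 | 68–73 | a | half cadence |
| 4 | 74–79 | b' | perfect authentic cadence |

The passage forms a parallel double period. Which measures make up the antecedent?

measures 56–67

In a double period the first pair of phrases (ending half cadence) is the large antecedent and the second pair (ending perfect authentic cadence) is the large consequent; the antecedent is measures 56–67.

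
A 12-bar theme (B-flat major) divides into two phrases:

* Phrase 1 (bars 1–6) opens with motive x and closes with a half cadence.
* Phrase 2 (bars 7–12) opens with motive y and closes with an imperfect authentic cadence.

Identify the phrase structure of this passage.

Phrase 1 ends with a half cadence (weaker) and phrase 2 with an imperfect authentic cadence (stronger): antecedent + consequent = a period.
The two phrases open with different material (x / y), so the period is contrasting.

contrasting period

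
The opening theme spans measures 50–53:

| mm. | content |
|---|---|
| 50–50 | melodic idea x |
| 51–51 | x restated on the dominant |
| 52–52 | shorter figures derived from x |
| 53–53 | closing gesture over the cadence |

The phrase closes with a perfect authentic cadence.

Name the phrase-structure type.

Basic idea (bar 50) + its repetition (m. 51) form the presentation; fragmentation and cadence (mm. 52–53) form the continuation — the 4-bar whole is a sentence.

sentence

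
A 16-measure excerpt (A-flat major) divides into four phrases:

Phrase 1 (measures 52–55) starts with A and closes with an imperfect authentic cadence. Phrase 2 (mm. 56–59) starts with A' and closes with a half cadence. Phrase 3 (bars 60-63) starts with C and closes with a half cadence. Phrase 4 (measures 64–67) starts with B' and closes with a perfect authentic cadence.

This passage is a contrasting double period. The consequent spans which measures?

In a double period the four phrases pair into a large antecedent (phrases 1–2, ending half cadence) and a large consequent (phrases 3–4, ending perfect authentic cadence). The consequent spans mm. 60–67.

measures 60–67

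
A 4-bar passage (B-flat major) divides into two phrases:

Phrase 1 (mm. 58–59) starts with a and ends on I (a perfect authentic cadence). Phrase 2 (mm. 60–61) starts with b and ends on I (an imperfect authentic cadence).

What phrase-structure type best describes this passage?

The second phrase closes with an imperfect authentic cadence, which is not stronger than the first phrase's perfect authentic cadence; without a weak→strong cadential pair there is no antecedent–consequent relationship, so this is a phrase group rather than a period.

phrase group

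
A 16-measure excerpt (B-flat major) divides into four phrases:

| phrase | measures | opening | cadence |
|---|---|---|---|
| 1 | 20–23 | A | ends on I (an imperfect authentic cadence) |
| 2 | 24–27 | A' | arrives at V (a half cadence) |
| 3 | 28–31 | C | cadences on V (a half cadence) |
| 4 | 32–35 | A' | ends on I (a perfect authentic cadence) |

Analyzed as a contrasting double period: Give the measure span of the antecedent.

In a double period the four phrases pair into a large antecedent (phrases 1–2, ending half cadence) and a large consequent (phrases 3–4, ending perfect authentic cadence). The antecedent spans mm. 20–27.

measures 20–27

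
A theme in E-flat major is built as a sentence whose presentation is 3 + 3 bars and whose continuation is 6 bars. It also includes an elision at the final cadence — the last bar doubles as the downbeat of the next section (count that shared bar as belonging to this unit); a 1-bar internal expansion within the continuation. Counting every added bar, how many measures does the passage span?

Basic sentence: 3 + 3 + 6 = 12 bars.
12 (basic form) + 1 (internal expansion) = 13.
The elision shares a bar with the next section but does not change this unit's count.

13 measures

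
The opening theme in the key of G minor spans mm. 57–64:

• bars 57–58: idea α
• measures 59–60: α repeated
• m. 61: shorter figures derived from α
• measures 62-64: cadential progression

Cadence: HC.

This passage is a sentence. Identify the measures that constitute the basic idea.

The presentation of a sentence is the basic idea (measures 57-58) plus its repetition (mm. 59-60); the basic idea is therefore mm. 57–58.

measures 57–58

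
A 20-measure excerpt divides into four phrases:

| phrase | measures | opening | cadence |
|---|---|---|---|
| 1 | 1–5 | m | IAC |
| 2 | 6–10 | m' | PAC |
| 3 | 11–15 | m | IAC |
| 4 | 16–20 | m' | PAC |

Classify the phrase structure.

The cadence pattern IAC–PAC–IAC–PAC is weak–strong twice, and phrases 3–4 restate phrases 1–2: a period heard twice, not a double period (which would end weakly at phrase 2).

repeated period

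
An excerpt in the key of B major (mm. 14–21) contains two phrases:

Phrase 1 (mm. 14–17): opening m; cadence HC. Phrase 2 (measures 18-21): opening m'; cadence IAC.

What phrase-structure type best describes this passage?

Phrase 1 ends with a half cadence (weaker) and phrase 2 with an imperfect authentic cadence (stronger): antecedent + consequent = a period.
The two phrases open with the same material (m / m'), so the period is parallel.

parallel period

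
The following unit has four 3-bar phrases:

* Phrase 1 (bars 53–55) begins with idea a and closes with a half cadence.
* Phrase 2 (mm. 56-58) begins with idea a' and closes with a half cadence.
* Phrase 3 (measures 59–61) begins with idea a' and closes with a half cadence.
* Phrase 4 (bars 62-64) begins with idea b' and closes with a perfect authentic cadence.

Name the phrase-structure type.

Four phrases in two halves: the first half (bars 53-58) ends with a half cadence, the second (bars 59–64) with a perfect authentic cadence — a large antecedent–consequent pair, i.e. a double period.
Phrase 3 begins with the same material as phrase 1, making it parallel.

parallel double period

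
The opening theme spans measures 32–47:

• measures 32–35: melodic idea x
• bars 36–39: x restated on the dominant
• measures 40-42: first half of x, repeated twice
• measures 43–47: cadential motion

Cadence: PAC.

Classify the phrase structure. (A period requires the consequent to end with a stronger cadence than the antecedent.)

sentence

Basic idea (mm. 32–35) + its repetition (mm. 36–39) form the presentation; fragmentation and cadence (mm. 40-47) form the continuation — the 16-bar whole is a sentence.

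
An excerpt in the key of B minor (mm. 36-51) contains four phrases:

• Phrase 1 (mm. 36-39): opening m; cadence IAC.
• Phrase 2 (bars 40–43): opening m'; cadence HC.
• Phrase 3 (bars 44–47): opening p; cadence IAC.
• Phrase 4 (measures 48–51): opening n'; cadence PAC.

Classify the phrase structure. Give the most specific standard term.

Four phrases in two halves: the first half (measures 36–43) ends with a half cadence, the second (measures 44–51) with a perfect authentic cadence — a large antecedent–consequent pair, i.e. a double period.
Phrase 3 begins with different material from phrase 1, making it contrasting.

contrasting double period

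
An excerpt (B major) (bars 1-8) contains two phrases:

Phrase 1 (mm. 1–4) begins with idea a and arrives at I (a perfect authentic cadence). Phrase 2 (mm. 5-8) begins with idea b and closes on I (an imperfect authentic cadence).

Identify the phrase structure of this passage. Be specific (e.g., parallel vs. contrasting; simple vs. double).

phrase group

The second phrase closes with an imperfect authentic cadence, which is not stronger than the first phrase's perfect authentic cadence; without a weak→strong cadential pair there is no antecedent–consequent relationship, so this is a phrase group rather than a period.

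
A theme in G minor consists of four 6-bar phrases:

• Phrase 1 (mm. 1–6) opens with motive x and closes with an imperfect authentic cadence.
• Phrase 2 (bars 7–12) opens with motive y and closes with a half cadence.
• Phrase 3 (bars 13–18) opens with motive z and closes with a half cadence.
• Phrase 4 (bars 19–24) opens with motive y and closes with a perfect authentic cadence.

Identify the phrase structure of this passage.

contrasting double period

Four phrases in two halves: the first half (measures 1–12) ends with a half cadence, the second (mm. 13–24) with a perfect authentic cadence — a large antecedent–consequent pair, i.e. a double period.
Phrase 3 begins with different material from phrase 1, making it contrasting.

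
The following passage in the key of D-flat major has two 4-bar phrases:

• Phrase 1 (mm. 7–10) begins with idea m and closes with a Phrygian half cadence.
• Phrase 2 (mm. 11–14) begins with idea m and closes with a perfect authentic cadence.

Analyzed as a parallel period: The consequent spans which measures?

measures 11–14

The antecedent is the phrase ending with the weaker cadence (Phrygian half cadence, phrase 1) and the consequent the one ending more conclusively (perfect authentic cadence, phrase 2); the consequent is mm. 11–14.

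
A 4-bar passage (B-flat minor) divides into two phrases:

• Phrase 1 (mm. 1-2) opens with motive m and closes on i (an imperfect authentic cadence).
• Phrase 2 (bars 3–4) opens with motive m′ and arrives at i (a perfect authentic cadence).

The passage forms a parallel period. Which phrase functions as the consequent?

The phrase ending with the weaker cadence (imperfect authentic cadence) is the antecedent; the one ending more conclusively (perfect authentic cadence) is the consequent. The consequent is phrase 2.

phrase 2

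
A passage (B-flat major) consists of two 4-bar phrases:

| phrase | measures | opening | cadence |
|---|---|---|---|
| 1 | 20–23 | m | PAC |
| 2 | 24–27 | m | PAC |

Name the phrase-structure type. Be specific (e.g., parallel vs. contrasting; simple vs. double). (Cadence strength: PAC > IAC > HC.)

Both phrases have the same opening (m) and the same cadence (perfect authentic cadence): the second is a restatement, not a consequent, so this is a repeated phrase rather than a period.

repeated phrase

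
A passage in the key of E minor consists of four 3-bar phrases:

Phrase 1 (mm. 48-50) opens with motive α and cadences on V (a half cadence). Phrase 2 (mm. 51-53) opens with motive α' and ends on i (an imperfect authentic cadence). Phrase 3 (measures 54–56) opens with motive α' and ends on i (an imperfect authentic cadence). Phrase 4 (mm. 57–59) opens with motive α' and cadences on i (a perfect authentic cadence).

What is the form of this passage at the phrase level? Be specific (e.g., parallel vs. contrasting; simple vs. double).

Four phrases in two halves: the first half (mm. 48–53) ends with an imperfect authentic cadence, the second (mm. 54–59) with a perfect authentic cadence — a large antecedent–consequent pair, i.e. a double period.
Phrase 3 begins with the same material as phrase 1, making it parallel.

parallel double period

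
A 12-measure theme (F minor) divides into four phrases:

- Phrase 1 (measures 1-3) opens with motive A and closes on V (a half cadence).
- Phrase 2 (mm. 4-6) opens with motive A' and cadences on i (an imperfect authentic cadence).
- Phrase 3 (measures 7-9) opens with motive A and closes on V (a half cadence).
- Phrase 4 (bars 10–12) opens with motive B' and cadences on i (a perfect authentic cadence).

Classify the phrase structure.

parallel double period

Four phrases in two halves: the first half (measures 1-6) ends with an imperfect authentic cadence, the second (mm. 7–12) with a perfect authentic cadence — a large antecedent–consequent pair, i.e. a double period.
Phrase 3 begins with the same material as phrase 1, making it parallel.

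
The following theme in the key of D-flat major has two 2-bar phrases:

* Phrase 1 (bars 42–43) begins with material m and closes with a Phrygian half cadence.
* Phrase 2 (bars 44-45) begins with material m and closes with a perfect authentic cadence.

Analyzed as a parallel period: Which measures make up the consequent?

measures 44–45

The antecedent is the phrase ending with the weaker cadence (Phrygian half cadence, phrase 1) and the consequent the one ending more conclusively (perfect authentic cadence, phrase 2); the consequent is mm. 44-45.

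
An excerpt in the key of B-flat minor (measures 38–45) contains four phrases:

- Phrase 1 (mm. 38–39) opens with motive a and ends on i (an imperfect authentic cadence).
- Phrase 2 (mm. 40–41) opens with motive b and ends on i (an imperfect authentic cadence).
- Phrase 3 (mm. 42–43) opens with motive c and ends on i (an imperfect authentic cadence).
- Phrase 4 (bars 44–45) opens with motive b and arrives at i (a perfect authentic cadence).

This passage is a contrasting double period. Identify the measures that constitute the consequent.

measures 42–45

In a double period the four phrases pair into a large antecedent (phrases 1–2, ending imperfect authentic cadence) and a large consequent (phrases 3–4, ending perfect authentic cadence). The consequent spans mm. 42–45.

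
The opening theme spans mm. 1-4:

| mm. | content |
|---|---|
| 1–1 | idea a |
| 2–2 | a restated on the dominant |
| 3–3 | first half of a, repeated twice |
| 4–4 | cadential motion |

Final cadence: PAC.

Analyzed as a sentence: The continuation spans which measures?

measures 3–4

After the presentation (mm. 1-2), the continuation covers the fragmentation through the cadence: mm. 3-4.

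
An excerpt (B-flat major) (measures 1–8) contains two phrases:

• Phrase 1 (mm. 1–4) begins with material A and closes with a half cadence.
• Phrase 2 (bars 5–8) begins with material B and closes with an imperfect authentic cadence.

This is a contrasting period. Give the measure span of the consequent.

The phrase ending with the weaker cadence (half cadence) is the antecedent; the one ending more conclusively (imperfect authentic cadence) is the consequent. The consequent is measures 5–8.

measures 5–8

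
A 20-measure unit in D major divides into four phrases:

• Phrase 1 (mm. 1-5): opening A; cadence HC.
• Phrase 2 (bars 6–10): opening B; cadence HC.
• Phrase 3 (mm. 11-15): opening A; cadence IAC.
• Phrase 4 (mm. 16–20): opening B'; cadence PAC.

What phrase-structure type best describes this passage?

Four phrases in two halves: the first half (measures 1-10) ends with a half cadence, the second (mm. 11–20) with a perfect authentic cadence — a large antecedent–consequent pair, i.e. a double period.
Phrase 3 begins with the same material as phrase 1, making it parallel.

parallel double period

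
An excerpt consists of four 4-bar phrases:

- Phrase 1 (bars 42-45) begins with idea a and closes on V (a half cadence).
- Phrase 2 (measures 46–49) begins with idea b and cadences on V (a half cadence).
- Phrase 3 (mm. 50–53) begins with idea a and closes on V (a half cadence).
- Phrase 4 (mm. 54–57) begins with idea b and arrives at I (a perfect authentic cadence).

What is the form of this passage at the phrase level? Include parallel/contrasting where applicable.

Four phrases in two halves: the first half (mm. 42-49) ends with a half cadence, the second (measures 50–57) with a perfect authentic cadence — a large antecedent–consequent pair, i.e. a double period.
Phrase 3 begins with the same material as phrase 1, making it parallel.

parallel double period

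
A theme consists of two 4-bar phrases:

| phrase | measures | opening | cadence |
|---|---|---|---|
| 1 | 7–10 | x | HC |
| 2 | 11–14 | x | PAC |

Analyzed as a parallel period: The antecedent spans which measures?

The antecedent is the phrase ending with the weaker cadence (half cadence, phrase 1) and the consequent the one ending more conclusively (perfect authentic cadence, phrase 2); the antecedent is mm. 7-10.

measures 7–10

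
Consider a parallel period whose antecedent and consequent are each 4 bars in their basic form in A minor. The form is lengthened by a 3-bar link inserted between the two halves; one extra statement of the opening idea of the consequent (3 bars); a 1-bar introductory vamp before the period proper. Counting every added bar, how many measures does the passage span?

Basic parallel period: 4 + 4 = 8 bars.
8 (basic form) + 3 (link) + 3 (extra statement) + 1 (introduction) = 15.

15 measures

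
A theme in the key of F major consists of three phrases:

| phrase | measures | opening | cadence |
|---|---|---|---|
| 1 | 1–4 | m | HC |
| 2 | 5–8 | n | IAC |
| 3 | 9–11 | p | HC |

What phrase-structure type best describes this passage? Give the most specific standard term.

The final phrase closes with a half cadence, which is not stronger than the preceding imperfect authentic cadence; the 3 phrases lack an overall antecedent–consequent design and so form a phrase group.

phrase group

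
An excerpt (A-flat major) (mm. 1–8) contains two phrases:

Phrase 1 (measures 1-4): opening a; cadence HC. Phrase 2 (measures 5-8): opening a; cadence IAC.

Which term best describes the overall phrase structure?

parallel period

Phrase 1 ends with a half cadence (weaker) and phrase 2 with an imperfect authentic cadence (stronger): antecedent + consequent = a period.
The two phrases open with the same material (a / a), so the period is parallel.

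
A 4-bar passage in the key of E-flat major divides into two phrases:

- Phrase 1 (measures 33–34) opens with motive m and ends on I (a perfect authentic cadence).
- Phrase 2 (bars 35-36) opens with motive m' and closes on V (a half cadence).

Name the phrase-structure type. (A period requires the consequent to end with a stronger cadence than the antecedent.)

The second phrase closes with a half cadence, which is not stronger than the first phrase's perfect authentic cadence; without a weak→strong cadential pair there is no antecedent–consequent relationship, so this is a phrase group rather than a period.

phrase group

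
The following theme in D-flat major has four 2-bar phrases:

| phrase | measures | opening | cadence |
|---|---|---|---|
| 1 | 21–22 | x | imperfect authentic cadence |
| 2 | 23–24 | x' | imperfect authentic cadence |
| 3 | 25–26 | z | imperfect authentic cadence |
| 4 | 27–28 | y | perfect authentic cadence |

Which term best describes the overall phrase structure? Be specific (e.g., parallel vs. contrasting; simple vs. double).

Four phrases in two halves: the first half (mm. 21–24) ends with an imperfect authentic cadence, the second (mm. 25-28) with a perfect authentic cadence — a large antecedent–consequent pair, i.e. a double period.
Phrase 3 begins with different material from phrase 1, making it contrasting.

contrasting double period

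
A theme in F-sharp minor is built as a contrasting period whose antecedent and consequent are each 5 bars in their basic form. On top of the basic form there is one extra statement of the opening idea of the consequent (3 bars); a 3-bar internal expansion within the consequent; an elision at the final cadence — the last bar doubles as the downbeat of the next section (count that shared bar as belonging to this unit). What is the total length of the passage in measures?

16 measures

Basic contrasting period: 5 + 5 = 10 bars.
10 (basic form) + 3 (extra statement) + 3 (internal expansion) = 16.
The elision shares a bar with the next section but does not change this unit's count.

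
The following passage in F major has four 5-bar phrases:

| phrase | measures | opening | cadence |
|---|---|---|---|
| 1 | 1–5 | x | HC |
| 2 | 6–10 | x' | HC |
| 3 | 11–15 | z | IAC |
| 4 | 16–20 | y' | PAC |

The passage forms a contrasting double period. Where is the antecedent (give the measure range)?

measures 1–10

In a double period the four phrases pair into a large antecedent (phrases 1–2, ending half cadence) and a large consequent (phrases 3–4, ending perfect authentic cadence). The antecedent spans measures 1–10.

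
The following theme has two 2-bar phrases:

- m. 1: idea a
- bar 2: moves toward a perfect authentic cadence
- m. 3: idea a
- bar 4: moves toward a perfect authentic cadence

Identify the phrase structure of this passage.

repeated phrase

Both phrases have the same opening (a) and the same cadence (perfect authentic cadence): the second is a restatement, not a consequent, so this is a repeated phrase rather than a period.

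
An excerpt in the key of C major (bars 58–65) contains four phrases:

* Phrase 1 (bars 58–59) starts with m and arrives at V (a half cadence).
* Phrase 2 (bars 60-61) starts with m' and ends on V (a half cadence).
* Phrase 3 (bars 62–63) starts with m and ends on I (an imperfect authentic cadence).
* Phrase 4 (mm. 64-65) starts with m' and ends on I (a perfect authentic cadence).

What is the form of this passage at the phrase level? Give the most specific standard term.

parallel double period

Four phrases in two halves: the first half (mm. 58–61) ends with a half cadence, the second (bars 62–65) with a perfect authentic cadence — a large antecedent–consequent pair, i.e. a double period.
Phrase 3 begins with the same material as phrase 1, making it parallel.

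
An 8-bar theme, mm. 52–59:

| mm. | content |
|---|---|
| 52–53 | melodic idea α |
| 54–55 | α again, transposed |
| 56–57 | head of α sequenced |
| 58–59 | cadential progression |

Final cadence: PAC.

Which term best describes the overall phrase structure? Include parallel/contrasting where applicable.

Basic idea (bars 52–53) + its repetition (mm. 54–55) form the presentation; fragmentation and cadence (bars 56–59) form the continuation — the 8-bar whole is a sentence.

sentence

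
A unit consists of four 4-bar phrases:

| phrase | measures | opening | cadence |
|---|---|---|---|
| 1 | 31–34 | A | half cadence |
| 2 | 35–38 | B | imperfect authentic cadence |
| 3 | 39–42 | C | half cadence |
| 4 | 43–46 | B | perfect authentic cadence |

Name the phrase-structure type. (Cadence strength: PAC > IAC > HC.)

contrasting double period

Four phrases in two halves: the first half (mm. 31-38) ends with an imperfect authentic cadence, the second (measures 39–46) with a perfect authentic cadence — a large antecedent–consequent pair, i.e. a double period.
Phrase 3 begins with different material from phrase 1, making it contrasting.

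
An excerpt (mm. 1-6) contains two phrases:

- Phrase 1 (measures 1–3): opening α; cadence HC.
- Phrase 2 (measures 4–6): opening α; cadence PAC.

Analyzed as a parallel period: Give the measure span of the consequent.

measures 4–6

The antecedent is the phrase ending with the weaker cadence (half cadence, phrase 1) and the consequent the one ending more conclusively (perfect authentic cadence, phrase 2); the consequent is measures 4-6.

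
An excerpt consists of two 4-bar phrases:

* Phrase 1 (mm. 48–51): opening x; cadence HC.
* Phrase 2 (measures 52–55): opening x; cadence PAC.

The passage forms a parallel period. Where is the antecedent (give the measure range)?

measures 48–51

The antecedent is the phrase ending with the weaker cadence (half cadence, phrase 1) and the consequent the one ending more conclusively (perfect authentic cadence, phrase 2); the antecedent is mm. 48–51.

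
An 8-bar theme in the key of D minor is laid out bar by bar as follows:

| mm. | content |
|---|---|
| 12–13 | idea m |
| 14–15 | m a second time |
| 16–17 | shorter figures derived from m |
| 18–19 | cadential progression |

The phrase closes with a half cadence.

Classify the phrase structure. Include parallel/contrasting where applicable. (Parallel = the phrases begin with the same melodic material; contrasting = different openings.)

Basic idea (mm. 12–13) + its repetition (measures 14–15) form the presentation; fragmentation and cadence (mm. 16–19) form the continuation — the 8-bar whole is a sentence.

sentence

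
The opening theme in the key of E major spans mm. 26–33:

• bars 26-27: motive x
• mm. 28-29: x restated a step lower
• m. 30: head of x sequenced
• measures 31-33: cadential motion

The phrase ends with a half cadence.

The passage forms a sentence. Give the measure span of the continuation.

measures 30–33

After the presentation (bars 26–29), the continuation covers the fragmentation through the cadence: measures 30-33.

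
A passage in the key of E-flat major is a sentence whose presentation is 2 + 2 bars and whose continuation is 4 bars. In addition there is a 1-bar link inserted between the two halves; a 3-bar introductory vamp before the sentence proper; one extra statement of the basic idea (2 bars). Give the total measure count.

14 measures

Basic sentence: 2 + 2 + 4 = 8 bars.
8 (basic form) + 1 (link) + 3 (introduction) + 2 (extra statement) = 14.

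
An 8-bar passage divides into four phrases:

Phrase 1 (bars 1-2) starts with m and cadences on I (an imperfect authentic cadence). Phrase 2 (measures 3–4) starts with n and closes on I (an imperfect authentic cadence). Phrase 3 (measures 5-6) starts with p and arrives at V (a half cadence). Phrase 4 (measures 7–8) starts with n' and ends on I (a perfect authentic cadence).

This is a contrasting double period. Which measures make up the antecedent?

In a double period the first pair of phrases (ending imperfect authentic cadence) is the large antecedent and the second pair (ending perfect authentic cadence) is the large consequent; the antecedent is measures 1–4.

measures 1–4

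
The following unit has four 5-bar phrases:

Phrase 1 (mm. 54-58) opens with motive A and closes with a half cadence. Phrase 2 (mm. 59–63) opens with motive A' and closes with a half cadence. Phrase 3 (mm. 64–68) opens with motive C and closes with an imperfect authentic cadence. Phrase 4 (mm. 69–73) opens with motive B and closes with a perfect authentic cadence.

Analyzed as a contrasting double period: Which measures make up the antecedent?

In a double period the four phrases pair into a large antecedent (phrases 1–2, ending half cadence) and a large consequent (phrases 3–4, ending perfect authentic cadence). The antecedent spans measures 54–63.

measures 54–63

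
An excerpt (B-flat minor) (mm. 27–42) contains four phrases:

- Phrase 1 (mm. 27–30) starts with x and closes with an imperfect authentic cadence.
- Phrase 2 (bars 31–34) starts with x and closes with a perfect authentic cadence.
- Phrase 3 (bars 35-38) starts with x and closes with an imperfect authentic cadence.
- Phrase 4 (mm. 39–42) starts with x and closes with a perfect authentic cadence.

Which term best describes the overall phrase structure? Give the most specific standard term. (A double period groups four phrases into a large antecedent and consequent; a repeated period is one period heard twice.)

The cadence pattern IAC–PAC–IAC–PAC is weak–strong twice, and phrases 3–4 restate phrases 1–2: a period heard twice, not a double period (which would end weakly at phrase 2).

repeated period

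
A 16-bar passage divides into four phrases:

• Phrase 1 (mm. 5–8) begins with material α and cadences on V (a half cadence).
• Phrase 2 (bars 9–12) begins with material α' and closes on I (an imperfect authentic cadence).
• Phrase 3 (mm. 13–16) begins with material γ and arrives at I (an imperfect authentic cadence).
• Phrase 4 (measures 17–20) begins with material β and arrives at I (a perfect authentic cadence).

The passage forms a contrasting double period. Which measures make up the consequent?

In a double period the first pair of phrases (ending imperfect authentic cadence) is the large antecedent and the second pair (ending perfect authentic cadence) is the large consequent; the consequent is measures 13–20.

measures 13–20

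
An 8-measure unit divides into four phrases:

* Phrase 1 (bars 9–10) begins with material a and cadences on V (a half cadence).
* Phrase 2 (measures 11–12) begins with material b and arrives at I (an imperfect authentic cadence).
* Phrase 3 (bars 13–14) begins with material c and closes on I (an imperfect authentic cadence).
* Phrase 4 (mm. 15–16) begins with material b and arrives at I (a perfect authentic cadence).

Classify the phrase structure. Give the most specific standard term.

Four phrases in two halves: the first half (mm. 9–12) ends with an imperfect authentic cadence, the second (bars 13–16) with a perfect authentic cadence — a large antecedent–consequent pair, i.e. a double period.
Phrase 3 begins with different material from phrase 1, making it contrasting.

contrasting double period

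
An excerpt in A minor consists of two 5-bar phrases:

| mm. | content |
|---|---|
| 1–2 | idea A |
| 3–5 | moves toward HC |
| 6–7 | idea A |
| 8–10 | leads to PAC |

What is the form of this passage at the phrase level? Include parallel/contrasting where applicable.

parallel period

Phrase 1 ends with a half cadence (weaker) and phrase 2 with a perfect authentic cadence (stronger): antecedent + consequent = a period.
The two phrases open with the same material (A / A), so the period is parallel.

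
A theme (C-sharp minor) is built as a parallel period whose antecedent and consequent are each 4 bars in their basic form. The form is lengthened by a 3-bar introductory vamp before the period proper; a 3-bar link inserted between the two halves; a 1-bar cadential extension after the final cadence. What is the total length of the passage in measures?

Basic parallel period: 4 + 4 = 8 bars.
8 (basic form) + 3 (introduction) + 3 (link) + 1 (cadential extension) = 15.

15 measures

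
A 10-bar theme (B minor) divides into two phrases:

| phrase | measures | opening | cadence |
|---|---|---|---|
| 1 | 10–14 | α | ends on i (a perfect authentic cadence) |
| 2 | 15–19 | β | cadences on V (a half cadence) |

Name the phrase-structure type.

The second phrase closes with a half cadence, which is not stronger than the first phrase's perfect authentic cadence; without a weak→strong cadential pair there is no antecedent–consequent relationship, so this is a phrase group rather than a period.

phrase group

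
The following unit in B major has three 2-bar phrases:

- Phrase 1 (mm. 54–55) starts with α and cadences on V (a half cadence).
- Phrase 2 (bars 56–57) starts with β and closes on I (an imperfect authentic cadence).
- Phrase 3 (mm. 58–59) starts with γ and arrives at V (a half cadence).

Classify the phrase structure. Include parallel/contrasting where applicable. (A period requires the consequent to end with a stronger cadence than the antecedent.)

phrase group

The final phrase closes with a half cadence, which is not stronger than the preceding imperfect authentic cadence; the 3 phrases lack an overall antecedent–consequent design and so form a phrase group.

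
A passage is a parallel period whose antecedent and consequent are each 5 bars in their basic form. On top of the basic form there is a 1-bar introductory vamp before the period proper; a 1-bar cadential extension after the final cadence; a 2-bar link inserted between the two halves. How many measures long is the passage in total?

14 measures

Basic parallel period: 5 + 5 = 10 bars.
10 (basic form) + 1 (introduction) + 1 (cadential extension) + 2 (link) = 14.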